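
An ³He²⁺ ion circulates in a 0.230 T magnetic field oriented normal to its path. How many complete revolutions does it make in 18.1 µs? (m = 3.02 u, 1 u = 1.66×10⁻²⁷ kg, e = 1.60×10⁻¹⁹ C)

N = 42

T = 2πm/(qB) = 2π(5.0132×10^-27) / [(2×1.60×10^-19)(0.230)] = 4.2797×10^-7 s.
N = t/T = 1.81×10^-5 / 4.2797×10^-7 ≈ 42.29, so 42 complete revolutions.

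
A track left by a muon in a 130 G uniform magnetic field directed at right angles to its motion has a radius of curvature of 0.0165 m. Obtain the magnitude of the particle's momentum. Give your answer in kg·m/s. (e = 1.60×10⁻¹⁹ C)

p ≈ 3.43×10^-23 kg·m/s

Since qvB = mv²/r, the momentum p = mv = qBr.
p = (1×1.60×10^-19)(0.0130)(0.0165) = 3.43×10^-23 kg·m/s.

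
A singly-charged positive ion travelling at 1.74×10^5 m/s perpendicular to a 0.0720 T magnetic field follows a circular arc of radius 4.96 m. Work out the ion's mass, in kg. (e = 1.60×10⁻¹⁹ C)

m ≈ 3.28×10^-25 kg

qvB = mv²/r ⇒ m = qBr/v.
m = (1×1.60×10^-19)(0.0720)(4.96) / (1.74×10^5) = 3.28×10^-25 kg.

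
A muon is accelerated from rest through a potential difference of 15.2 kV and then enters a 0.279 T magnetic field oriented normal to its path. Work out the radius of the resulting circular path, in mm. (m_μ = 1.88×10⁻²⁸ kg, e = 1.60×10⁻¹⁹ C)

The kinetic energy gained is K = qV = (1×1.60×10^-19)(1.52×10^4) = 2.43×10^-15 J.
v = √(2K/m) = 5.09×10^6 m/s.
r = mv/(qB) = (1.88×10^-28)(5.09×10^6) / [(1×1.60×10^-19)(0.279)] = 0.0214 m.

r ≈ 21.4 mm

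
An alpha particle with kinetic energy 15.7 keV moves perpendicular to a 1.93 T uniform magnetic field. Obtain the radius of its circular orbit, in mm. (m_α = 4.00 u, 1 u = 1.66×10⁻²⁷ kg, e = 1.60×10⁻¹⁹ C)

Convert the energy: K = 15.7 keV = 2.51×10^-15 J.
v = √(2K/m) = √(2·2.51×10^-15/6.64×10^-27) = 8.70×10^5 m/s.
r = mv/(qB) = (6.64×10^-27)(8.70×10^5) / [(2×1.60×10^-19)(1.93)] = 9.35×10^-3 m.

r ≈ 9.35 mm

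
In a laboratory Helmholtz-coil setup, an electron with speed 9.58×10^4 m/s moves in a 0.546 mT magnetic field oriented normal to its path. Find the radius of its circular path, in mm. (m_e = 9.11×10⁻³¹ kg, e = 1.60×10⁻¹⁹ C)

r ≈ 0.999 mm

The magnetic force provides the centripetal force: qvB = mv²/r, so r = mv/(qB).
r = (9.11×10^-31 kg)(9.58×10^4 m/s) / [(1×1.60×10^-19 C)(5.46×10^-4 T)] = 9.99×10^-4 m.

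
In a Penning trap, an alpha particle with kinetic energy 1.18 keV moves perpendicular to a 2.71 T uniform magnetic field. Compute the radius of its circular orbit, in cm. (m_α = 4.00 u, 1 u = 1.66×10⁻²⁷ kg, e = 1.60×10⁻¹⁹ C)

r ≈ 0.183 cm

Convert the energy: K = 1.18 keV = 1.89×10^-16 J.
v = √(2K/m) = √(2·1.89×10^-16/6.64×10^-27) = 2.38×10^5 m/s.
r = mv/(qB) = (6.64×10^-27)(2.38×10^5) / [(2×1.60×10^-19)(2.71)] = 1.83×10^-3 m.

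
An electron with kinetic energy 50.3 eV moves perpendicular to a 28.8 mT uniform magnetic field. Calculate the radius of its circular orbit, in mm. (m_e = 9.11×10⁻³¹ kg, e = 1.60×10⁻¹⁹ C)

r ≈ 0.831 mm

Convert the energy: K = 50.3 eV = 8.05×10^-18 J.
v = √(2K/m) = √(2·8.05×10^-18/9.11×10^-31) = 4.20×10^6 m/s.
r = mv/(qB) = (9.11×10^-31)(4.20×10^6) / [(1×1.60×10^-19)(0.0288)] = 8.31×10^-4 m.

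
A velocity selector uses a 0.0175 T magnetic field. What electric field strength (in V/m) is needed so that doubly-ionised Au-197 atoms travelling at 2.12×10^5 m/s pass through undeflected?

qE = qvB ⇒ E = vB = (2.12×10^5)(0.0175) = 3710 V/m.

E ≈ 3710 V/m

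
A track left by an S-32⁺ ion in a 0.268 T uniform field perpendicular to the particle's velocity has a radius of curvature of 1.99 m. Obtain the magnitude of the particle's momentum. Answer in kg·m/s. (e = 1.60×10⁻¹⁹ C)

p ≈ 8.53×10^-20 kg·m/s

Since qvB = mv²/r, the momentum p = mv = qBr.
p = (1×1.60×10^-19)(0.268)(1.99) = 8.53×10^-20 kg·m/s.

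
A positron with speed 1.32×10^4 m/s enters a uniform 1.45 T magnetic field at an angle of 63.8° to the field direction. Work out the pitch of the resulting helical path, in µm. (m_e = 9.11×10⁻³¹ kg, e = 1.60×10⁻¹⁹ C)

The velocity component along B is v∥ = v cos63.8° = 5830 m/s.
The cyclotron period T = 2πm/(qB) = 2.47×10^-11 s is set by m, q, B alone.
Pitch = v∥·T = (5830)(2.47×10^-11) = 1.44×10^-7 m.

pitch ≈ 0.144 µm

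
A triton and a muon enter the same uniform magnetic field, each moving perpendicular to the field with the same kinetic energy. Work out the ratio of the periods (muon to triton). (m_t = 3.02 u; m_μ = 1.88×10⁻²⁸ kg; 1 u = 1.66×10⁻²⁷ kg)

T = 2πm/(qB) is independent of speed, so T₂/T₁ = (m₂/q₂)/(m₁/q₁).
T_{muon}/T_{triton} = (1.88×10^-28/1e) / (5.01×10^-27/1e) = 0.0375.

ratio ≈ 0.0375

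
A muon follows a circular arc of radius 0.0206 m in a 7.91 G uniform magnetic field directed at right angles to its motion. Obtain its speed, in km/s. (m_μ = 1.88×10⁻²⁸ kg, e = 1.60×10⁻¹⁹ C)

v ≈ 13.9 km/s

From qvB = mv²/r, v = qBr/m.
v = (1×1.60×10^-19)(7.91×10^-4)(0.0206) / (1.88×10^-28) = 1.39×10^4 m/s.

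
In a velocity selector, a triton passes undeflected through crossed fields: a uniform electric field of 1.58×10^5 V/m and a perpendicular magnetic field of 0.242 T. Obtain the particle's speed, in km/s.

v ≈ 653 km/s

For zero net force, qE = qvB, so v = E/B.
v = (1.58×10^5) / (0.242) = 6.53×10^5 m/s.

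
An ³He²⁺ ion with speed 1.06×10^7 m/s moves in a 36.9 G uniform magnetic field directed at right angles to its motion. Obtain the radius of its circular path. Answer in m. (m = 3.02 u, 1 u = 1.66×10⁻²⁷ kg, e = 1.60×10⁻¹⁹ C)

The magnetic force provides the centripetal force: qvB = mv²/r, so r = mv/(qB).
r = (5.01×10^-27 kg)(1.06×10^7 m/s) / [(2×1.60×10^-19 C)(3.69×10^-3 T)] = 45.0 m.

r ≈ 45.0 m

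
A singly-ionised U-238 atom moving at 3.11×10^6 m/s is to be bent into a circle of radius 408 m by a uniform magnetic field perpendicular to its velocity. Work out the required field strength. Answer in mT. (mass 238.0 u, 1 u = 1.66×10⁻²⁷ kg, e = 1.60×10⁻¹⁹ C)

qvB = mv²/r gives B = mv/(qr).
B = (3.95×10^-25)(3.11×10^6) / [(1×1.60×10^-19)(408)] = 0.0188 T.

B ≈ 18.8 mT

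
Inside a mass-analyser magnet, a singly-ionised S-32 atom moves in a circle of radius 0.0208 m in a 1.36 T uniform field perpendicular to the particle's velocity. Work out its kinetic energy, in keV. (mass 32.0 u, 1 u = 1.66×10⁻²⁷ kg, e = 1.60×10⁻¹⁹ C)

v = qBr/m = (1×1.60×10^-19)(1.36)(0.0208) / (5.31×10^-26) = 8.52×10^4 m/s.
K = ½mv² = 0.5·(5.31×10^-26)·(8.52×10^4)² = 1.93×10^-16 J = 1.21 keV.

K ≈ 1.21 keV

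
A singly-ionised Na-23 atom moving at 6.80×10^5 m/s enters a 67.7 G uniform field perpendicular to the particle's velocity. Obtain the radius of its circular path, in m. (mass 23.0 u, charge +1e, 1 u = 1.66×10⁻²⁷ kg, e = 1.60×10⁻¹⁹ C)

The magnetic force provides the centripetal force: qvB = mv²/r, so r = mv/(qB).
r = (3.82×10^-26 kg)(6.80×10^5 m/s) / [(1×1.60×10^-19 C)(6.77×10^-3 T)] = 24.0 m.

r ≈ 24.0 m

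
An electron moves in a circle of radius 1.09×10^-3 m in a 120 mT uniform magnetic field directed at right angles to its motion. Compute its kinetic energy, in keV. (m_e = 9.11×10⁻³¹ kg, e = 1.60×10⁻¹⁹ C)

v = qBr/m = (1×1.60×10^-19)(0.120)(1.09×10^-3) / (9.11×10^-31) = 2.30×10^7 m/s.
K = ½mv² = 0.5·(9.11×10^-31)·(2.30×10^7)² = 2.40×10^-16 J = 1.50 keV.

K ≈ 1.50 keV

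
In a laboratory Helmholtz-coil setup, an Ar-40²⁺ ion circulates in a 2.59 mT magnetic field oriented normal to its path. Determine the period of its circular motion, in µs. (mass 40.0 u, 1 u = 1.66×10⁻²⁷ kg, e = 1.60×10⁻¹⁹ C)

The cyclotron period is independent of speed: T = 2πm/(qB).
T = 2π(6.64×10^-26) / [(2×1.60×10^-19)(2.59×10^-3)] = 5.03×10^-4 s.

T ≈ 503 µs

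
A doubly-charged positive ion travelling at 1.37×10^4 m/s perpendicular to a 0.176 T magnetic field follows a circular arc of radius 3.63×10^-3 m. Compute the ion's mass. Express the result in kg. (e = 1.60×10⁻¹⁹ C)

m ≈ 1.49×10^-26 kg

qvB = mv²/r ⇒ m = qBr/v.
m = (2×1.60×10^-19)(0.176)(3.63×10^-3) / (1.37×10^4) = 1.49×10^-26 kg.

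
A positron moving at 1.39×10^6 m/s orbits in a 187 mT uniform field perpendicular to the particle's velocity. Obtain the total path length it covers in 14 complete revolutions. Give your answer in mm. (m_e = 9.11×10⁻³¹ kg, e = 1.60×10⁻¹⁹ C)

r = mv/(qB) = 4.23×10^-5 m, so one revolution covers 2πr = 2.66×10^-4 m.
In 14 revolutions: L = 14·2πr = 3.72×10^-3 m.

L ≈ 3.72 mm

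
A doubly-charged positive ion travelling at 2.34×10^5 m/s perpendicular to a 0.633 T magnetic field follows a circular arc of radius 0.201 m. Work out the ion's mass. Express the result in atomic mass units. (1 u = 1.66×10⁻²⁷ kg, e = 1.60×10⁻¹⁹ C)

qvB = mv²/r ⇒ m = qBr/v.
m = (2×1.60×10^-19)(0.633)(0.201) / (2.34×10^5) = 1.74×10^-25 kg = 105 u.

m ≈ 105 u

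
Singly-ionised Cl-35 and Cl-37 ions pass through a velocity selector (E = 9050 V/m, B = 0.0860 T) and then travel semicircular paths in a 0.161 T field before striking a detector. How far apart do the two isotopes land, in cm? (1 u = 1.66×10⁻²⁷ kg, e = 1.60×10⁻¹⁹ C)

Δd ≈ 2.71 cm

Both emerge at v = E/B₁ = 1.05×10^5 m/s.
r = mv/(qB₂), so r₁ = 0.2373 m and r₂ = 0.2509 m, giving Δr = 0.0136 m.
After a semicircle each ion lands a diameter 2r from the entry slit, so the separation is 2Δr = 0.0271 m.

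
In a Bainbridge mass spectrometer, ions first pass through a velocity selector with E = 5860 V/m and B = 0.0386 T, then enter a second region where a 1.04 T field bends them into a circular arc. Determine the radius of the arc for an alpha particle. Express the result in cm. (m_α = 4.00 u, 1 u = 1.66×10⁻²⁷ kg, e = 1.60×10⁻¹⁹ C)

The selector passes v = E/B = 5860/0.0386 = 1.52×10^5 m/s.
In the deflection region, r = mv/(qB₂) = (6.64×10^-27)(1.52×10^5) / [(2×1.60×10^-19)(1.04)] = 3.03×10^-3 m.

r ≈ 0.303 cm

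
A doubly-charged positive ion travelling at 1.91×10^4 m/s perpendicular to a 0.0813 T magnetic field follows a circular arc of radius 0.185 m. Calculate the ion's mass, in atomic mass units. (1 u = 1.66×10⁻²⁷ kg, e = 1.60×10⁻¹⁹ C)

m ≈ 152 u

qvB = mv²/r ⇒ m = qBr/v.
m = (2×1.60×10^-19)(0.0813)(0.185) / (1.91×10^4) = 2.52×10^-25 kg = 152 u.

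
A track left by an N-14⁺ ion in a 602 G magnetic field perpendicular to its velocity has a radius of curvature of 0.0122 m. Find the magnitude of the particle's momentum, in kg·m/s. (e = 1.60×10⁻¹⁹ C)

Since qvB = mv²/r, the momentum p = mv = qBr.
p = (1×1.60×10^-19)(0.0602)(0.0122) = 1.18×10^-22 kg·m/s.

p ≈ 1.18×10^-22 kg·m/s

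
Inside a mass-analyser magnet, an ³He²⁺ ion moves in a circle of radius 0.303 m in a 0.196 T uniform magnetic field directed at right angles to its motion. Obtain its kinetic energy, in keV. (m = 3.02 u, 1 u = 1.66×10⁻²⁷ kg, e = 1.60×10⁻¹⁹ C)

K ≈ 225 keV

v = qBr/m = (2×1.60×10^-19)(0.196)(0.303) / (5.01×10^-27) = 3.79×10^6 m/s.
K = ½mv² = 0.5·(5.01×10^-27)·(3.79×10^6)² = 3.60×10^-14 J = 225 keV.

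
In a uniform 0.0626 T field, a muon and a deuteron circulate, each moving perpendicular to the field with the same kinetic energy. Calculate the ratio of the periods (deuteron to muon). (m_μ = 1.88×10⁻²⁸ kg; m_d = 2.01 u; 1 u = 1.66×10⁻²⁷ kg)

ratio ≈ 17.7

T = 2πm/(qB) is independent of speed, so T₂/T₁ = (m₂/q₂)/(m₁/q₁).
T_{deuteron}/T_{muon} = (3.34×10^-27/1e) / (1.88×10^-28/1e) = 17.7.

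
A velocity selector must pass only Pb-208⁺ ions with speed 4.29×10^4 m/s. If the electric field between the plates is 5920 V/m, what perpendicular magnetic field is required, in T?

qE = qvB ⇒ B = E/v = (5920) / (4.29×10^4) = 0.138 T.

B ≈ 0.138 T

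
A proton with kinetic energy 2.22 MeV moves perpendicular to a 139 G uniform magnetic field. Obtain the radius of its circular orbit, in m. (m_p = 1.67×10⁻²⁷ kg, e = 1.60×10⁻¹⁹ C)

r ≈ 15.5 m

Convert the energy: K = 2.22 MeV = 3.55×10^-13 J.
v = √(2K/m) = √(2·3.55×10^-13/1.67×10^-27) = 2.06×10^7 m/s.
r = mv/(qB) = (1.67×10^-27)(2.06×10^7) / [(1×1.60×10^-19)(0.0139)] = 15.5 m.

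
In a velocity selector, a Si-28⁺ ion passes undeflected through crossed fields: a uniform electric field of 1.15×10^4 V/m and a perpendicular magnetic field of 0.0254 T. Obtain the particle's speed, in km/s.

v ≈ 453 km/s

For zero net force, qE = qvB, so v = E/B.
v = (1.15×10^4) / (0.0254) = 4.53×10^5 m/s.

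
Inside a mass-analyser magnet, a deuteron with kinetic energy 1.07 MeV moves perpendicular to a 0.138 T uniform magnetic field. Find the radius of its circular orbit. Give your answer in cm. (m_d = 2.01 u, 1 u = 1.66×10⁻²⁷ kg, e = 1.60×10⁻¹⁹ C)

Convert the energy: K = 1.07 MeV = 1.71×10^-13 J.
v = √(2K/m) = √(2·1.71×10^-13/3.34×10^-27) = 1.01×10^7 m/s.
r = mv/(qB) = (3.34×10^-27)(1.01×10^7) / [(1×1.60×10^-19)(0.138)] = 1.53 m.

r ≈ 153 cm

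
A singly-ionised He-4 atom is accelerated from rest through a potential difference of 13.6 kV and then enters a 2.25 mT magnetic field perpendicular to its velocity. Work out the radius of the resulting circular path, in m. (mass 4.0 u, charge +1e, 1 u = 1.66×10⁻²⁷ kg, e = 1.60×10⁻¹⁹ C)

The kinetic energy gained is K = qV = (1×1.60×10^-19)(1.36×10^4) = 2.18×10^-15 J.
v = √(2K/m) = 8.10×10^5 m/s.
r = mv/(qB) = (6.64×10^-27)(8.10×10^5) / [(1×1.60×10^-19)(2.25×10^-3)] = 14.9 m.

r ≈ 14.9 m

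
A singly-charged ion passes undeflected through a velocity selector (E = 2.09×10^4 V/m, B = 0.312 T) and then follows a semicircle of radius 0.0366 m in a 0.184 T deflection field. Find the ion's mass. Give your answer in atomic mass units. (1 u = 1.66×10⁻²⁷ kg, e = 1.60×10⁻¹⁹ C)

v = E/B₁ = 6.70×10^4 m/s.
From r = mv/(qB₂), m = qB₂r/v = (1×1.60×10^-19)(0.184)(0.0366) / (6.70×10^4) = 1.61×10^-26 kg.
In atomic mass units: m = 1.61×10^-26 / 1.66×10^-27 = 9.69 u.

m ≈ 9.69 u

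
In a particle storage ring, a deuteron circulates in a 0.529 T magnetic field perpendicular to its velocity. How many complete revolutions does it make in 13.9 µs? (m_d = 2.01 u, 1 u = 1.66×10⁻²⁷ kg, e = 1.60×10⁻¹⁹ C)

N = 56

T = 2πm/(qB) = 2π(3.3366×10^-27) / [(1×1.60×10^-19)(0.529)] = 2.4769×10^-7 s.
N = t/T = 1.39×10^-5 / 2.4769×10^-7 ≈ 56.12, so 56 complete revolutions.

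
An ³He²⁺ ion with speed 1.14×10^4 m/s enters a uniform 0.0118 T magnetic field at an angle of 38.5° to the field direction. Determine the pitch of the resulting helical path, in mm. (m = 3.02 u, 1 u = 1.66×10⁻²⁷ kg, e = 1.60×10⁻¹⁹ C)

The velocity component along B is v∥ = v cos38.5° = 8920 m/s.
The cyclotron period T = 2πm/(qB) = 8.34×10^-6 s is set by m, q, B alone.
Pitch = v∥·T = (8920)(8.34×10^-6) = 0.0744 m.

pitch ≈ 74.4 mm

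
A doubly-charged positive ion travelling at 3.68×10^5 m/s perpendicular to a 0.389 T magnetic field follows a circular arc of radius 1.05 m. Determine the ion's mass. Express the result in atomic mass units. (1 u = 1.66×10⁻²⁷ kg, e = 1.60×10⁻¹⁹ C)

m ≈ 214 u

qvB = mv²/r ⇒ m = qBr/v.
m = (2×1.60×10^-19)(0.389)(1.05) / (3.68×10^5) = 3.55×10^-25 kg = 214 u.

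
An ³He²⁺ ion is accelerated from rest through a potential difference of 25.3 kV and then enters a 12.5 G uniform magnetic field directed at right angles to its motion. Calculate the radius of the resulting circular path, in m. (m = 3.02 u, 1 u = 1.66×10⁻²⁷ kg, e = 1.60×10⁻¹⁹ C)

r ≈ 22.5 m

The kinetic energy gained is K = qV = (2×1.60×10^-19)(2.53×10^4) = 8.10×10^-15 J.
v = √(2K/m) = 1.80×10^6 m/s.
r = mv/(qB) = (5.01×10^-27)(1.80×10^6) / [(2×1.60×10^-19)(1.25×10^-3)] = 22.5 m.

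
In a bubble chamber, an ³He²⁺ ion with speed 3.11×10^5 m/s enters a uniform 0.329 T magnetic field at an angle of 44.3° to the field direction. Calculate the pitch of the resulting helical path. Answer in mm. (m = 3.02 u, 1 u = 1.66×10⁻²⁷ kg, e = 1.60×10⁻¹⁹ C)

pitch ≈ 66.6 mm

The velocity component along B is v∥ = v cos44.3° = 2.23×10^5 m/s.
The cyclotron period T = 2πm/(qB) = 2.99×10^-7 s is set by m, q, B alone.
Pitch = v∥·T = (2.23×10^5)(2.99×10^-7) = 0.0666 m.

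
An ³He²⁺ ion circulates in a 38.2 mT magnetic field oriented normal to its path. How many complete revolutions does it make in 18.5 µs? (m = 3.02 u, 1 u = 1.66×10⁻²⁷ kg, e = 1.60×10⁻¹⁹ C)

N = 7

T = 2πm/(qB) = 2π(5.0132×10^-27) / [(2×1.60×10^-19)(0.0382)] = 2.5768×10^-6 s.
N = t/T = 1.85×10^-5 / 2.5768×10^-6 ≈ 7.18, so 7 complete revolutions.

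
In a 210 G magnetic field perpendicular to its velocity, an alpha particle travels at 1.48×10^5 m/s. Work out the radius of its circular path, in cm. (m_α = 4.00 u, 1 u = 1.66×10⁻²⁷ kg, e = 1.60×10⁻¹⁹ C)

The magnetic force provides the centripetal force: qvB = mv²/r, so r = mv/(qB).
r = (6.64×10^-27 kg)(1.48×10^5 m/s) / [(2×1.60×10^-19 C)(0.0210 T)] = 0.146 m.

r ≈ 14.6 cm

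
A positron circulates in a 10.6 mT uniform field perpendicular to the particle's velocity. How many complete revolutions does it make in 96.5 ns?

T = 2πm/(qB) = 2π(9.11×10^-31) / [(1×1.60×10^-19)(0.0106)] = 3.3750×10^-9 s.
N = t/T = 9.65×10^-8 / 3.3750×10^-9 ≈ 28.59, so 28 complete revolutions.

N = 28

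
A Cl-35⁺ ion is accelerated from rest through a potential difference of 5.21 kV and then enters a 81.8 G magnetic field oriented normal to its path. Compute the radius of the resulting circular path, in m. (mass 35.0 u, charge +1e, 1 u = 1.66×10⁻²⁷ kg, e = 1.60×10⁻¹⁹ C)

r ≈ 7.52 m

The kinetic energy gained is K = qV = (1×1.60×10^-19)(5210) = 8.34×10^-16 J.
v = √(2K/m) = 1.69×10^5 m/s.
r = mv/(qB) = (5.81×10^-26)(1.69×10^5) / [(1×1.60×10^-19)(8.18×10^-3)] = 7.52 m.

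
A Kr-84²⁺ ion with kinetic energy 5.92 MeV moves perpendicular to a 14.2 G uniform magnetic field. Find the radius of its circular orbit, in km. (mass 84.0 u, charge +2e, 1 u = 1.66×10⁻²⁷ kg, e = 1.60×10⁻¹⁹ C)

r ≈ 1.13 km

Convert the energy: K = 5.92 MeV = 9.47×10^-13 J.
v = √(2K/m) = √(2·9.47×10^-13/1.39×10^-25) = 3.69×10^6 m/s.
r = mv/(qB) = (1.39×10^-25)(3.69×10^6) / [(2×1.60×10^-19)(1.42×10^-3)] = 1130 m.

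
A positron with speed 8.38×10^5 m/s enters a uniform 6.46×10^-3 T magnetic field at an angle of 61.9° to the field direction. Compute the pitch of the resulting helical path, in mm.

The velocity component along B is v∥ = v cos61.9° = 3.95×10^5 m/s.
The cyclotron period T = 2πm/(qB) = 5.54×10^-9 s is set by m, q, B alone.
Pitch = v∥·T = (3.95×10^5)(5.54×10^-9) = 2.19×10^-3 m.

pitch ≈ 2.19 mm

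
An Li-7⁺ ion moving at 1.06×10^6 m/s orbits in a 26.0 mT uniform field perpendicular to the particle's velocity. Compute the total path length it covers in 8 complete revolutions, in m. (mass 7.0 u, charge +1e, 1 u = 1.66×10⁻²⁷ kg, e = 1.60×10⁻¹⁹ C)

r = mv/(qB) = 2.96 m, so one revolution covers 2πr = 18.6 m.
In 8 revolutions: L = 8·2πr = 149 m.

L ≈ 149 m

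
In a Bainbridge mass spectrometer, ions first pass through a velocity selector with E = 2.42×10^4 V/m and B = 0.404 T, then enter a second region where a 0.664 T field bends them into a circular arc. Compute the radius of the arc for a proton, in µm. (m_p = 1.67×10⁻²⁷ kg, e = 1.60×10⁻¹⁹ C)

r ≈ 942 µm

The selector passes v = E/B = 2.42×10^4/0.404 = 5.99×10^4 m/s.
In the deflection region, r = mv/(qB₂) = (1.67×10^-27)(5.99×10^4) / [(1×1.60×10^-19)(0.664)] = 9.42×10^-4 m.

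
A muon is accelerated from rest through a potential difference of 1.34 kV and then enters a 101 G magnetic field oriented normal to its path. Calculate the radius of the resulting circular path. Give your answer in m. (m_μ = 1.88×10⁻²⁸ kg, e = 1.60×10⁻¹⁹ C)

r ≈ 0.176 m

The kinetic energy gained is K = qV = (1×1.60×10^-19)(1340) = 2.14×10^-16 J.
v = √(2K/m) = 1.51×10^6 m/s.
r = mv/(qB) = (1.88×10^-28)(1.51×10^6) / [(1×1.60×10^-19)(0.0101)] = 0.176 m.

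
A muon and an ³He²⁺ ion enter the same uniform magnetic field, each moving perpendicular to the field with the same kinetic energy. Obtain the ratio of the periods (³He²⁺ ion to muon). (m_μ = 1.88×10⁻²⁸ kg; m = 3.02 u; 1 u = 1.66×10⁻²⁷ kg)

T = 2πm/(qB) is independent of speed, so T₂/T₁ = (m₂/q₂)/(m₁/q₁).
T_{³He²⁺ ion}/T_{muon} = (5.01×10^-27/2e) / (1.88×10^-28/1e) = 13.3.

ratio ≈ 13.3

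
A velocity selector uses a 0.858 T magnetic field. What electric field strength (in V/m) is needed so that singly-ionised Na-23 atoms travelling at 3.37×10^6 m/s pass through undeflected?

qE = qvB ⇒ E = vB = (3.37×10^6)(0.858) = 2.89×10^6 V/m.

E ≈ 2.89×10^6 V/m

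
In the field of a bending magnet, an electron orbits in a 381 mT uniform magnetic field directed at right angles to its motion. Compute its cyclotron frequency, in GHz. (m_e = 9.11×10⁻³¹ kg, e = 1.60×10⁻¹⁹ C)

f = qB/(2πm) = (1×1.60×10^-19)(0.381) / [2π(9.11×10^-31)] = 1.06×10^10 Hz.

f ≈ 10.6 GHz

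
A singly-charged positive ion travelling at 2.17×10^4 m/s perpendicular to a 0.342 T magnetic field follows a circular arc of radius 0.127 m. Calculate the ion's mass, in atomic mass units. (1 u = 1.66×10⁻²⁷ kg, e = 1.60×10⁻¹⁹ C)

m ≈ 193 u

qvB = mv²/r ⇒ m = qBr/v.
m = (1×1.60×10^-19)(0.342)(0.127) / (2.17×10^4) = 3.20×10^-25 kg = 193 u.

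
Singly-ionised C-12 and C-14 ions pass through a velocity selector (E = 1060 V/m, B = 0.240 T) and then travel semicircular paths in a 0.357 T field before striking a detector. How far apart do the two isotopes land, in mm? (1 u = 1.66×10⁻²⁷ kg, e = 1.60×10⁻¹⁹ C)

Δd ≈ 0.513 mm

Both emerge at v = E/B₁ = 4420 m/s.
r = mv/(qB₂), so r₁ = 1.540×10^-3 m and r₂ = 1.797×10^-3 m, giving Δr = 2.57×10^-4 m.
After a semicircle each ion lands a diameter 2r from the entry slit, so the separation is 2Δr = 5.13×10^-4 m.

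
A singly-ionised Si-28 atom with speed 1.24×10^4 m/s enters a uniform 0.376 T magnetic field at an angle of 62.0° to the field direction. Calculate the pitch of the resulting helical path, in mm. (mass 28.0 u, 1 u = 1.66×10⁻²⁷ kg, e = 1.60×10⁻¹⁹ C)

The velocity component along B is v∥ = v cos62.0° = 5820 m/s.
The cyclotron period T = 2πm/(qB) = 4.85×10^-6 s is set by m, q, B alone.
Pitch = v∥·T = (5820)(4.85×10^-6) = 0.0283 m.

pitch ≈ 28.3 mm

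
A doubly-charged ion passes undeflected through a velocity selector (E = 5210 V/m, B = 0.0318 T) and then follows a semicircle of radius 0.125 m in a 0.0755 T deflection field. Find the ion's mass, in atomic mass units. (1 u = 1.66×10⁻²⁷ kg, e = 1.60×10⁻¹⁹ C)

m ≈ 11.1 u

v = E/B₁ = 1.64×10^5 m/s.
From r = mv/(qB₂), m = qB₂r/v = (2×1.60×10^-19)(0.0755)(0.125) / (1.64×10^5) = 1.84×10^-26 kg.
In atomic mass units: m = 1.84×10^-26 / 1.66×10^-27 = 11.1 u.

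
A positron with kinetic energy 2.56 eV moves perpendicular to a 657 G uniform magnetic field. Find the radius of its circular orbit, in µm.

r ≈ 82.2 µm

Convert the energy: K = 2.56 eV = 4.10×10^-19 J.
v = √(2K/m) = √(2·4.10×10^-19/9.11×10^-31) = 9.48×10^5 m/s.
r = mv/(qB) = (9.11×10^-31)(9.48×10^5) / [(1×1.60×10^-19)(0.0657)] = 8.22×10^-5 m.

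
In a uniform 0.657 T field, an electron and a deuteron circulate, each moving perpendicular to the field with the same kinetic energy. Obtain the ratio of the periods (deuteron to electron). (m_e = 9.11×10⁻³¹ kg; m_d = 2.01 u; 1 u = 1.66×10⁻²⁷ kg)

T = 2πm/(qB) is independent of speed, so T₂/T₁ = (m₂/q₂)/(m₁/q₁).
T_{deuteron}/T_{electron} = (3.34×10^-27/1e) / (9.11×10^-31/1e) = 3660.

ratio ≈ 3660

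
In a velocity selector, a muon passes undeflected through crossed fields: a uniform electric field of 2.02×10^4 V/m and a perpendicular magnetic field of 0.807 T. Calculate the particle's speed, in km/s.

For zero net force, qE = qvB, so v = E/B.
v = (2.02×10^4) / (0.807) = 2.50×10^4 m/s.

v ≈ 25.0 km/s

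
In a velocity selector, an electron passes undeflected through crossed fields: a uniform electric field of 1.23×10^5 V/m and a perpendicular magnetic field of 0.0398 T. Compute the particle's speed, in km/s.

v ≈ 3090 km/s

For zero net force, qE = qvB, so v = E/B.
v = (1.23×10^5) / (0.0398) = 3.09×10^6 m/s.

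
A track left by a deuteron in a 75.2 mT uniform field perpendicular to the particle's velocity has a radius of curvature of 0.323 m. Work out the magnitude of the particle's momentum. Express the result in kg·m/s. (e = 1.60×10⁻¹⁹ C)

p ≈ 3.89×10^-21 kg·m/s

Since qvB = mv²/r, the momentum p = mv = qBr.
p = (1×1.60×10^-19)(0.0752)(0.323) = 3.89×10^-21 kg·m/s.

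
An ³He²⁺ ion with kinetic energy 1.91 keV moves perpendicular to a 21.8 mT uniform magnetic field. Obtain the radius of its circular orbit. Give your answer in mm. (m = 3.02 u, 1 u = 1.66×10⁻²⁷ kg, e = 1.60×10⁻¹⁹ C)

Convert the energy: K = 1.91 keV = 3.06×10^-16 J.
v = √(2K/m) = √(2·3.06×10^-16/5.01×10^-27) = 3.49×10^5 m/s.
r = mv/(qB) = (5.01×10^-27)(3.49×10^5) / [(2×1.60×10^-19)(0.0218)] = 0.251 m.

r ≈ 251 mm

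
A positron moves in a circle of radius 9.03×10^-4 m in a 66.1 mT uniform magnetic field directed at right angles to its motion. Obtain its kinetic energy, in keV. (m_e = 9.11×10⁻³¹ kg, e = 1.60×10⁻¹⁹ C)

K ≈ 0.313 keV

v = qBr/m = (1×1.60×10^-19)(0.0661)(9.03×10^-4) / (9.11×10^-31) = 1.05×10^7 m/s.
K = ½mv² = 0.5·(9.11×10^-31)·(1.05×10^7)² = 5.01×10^-17 J = 0.313 keV.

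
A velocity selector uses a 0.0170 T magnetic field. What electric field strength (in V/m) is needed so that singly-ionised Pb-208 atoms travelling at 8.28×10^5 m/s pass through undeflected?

E ≈ 1.41×10^4 V/m

qE = qvB ⇒ E = vB = (8.28×10^5)(0.0170) = 1.41×10^4 V/m.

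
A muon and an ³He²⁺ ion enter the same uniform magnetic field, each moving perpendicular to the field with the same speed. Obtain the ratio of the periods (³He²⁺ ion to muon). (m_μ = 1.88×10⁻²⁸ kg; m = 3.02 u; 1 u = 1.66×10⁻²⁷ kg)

T = 2πm/(qB) is independent of speed, so T₂/T₁ = (m₂/q₂)/(m₁/q₁).
T_{³He²⁺ ion}/T_{muon} = (5.01×10^-27/2e) / (1.88×10^-28/1e) = 13.3.

ratio ≈ 13.3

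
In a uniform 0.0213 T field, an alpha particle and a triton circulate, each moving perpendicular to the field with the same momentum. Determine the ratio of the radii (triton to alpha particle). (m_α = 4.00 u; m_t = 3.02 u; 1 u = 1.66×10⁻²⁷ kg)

r = p/(qB) ⇒ at equal p, r ∝ 1/q.
r_{triton}/r_{alpha particle} = 2.00.

ratio ≈ 2.00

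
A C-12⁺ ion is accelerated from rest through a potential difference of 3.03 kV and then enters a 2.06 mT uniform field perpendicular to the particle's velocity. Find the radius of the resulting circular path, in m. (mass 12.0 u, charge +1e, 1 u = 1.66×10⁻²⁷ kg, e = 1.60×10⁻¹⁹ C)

r ≈ 13.3 m

The kinetic energy gained is K = qV = (1×1.60×10^-19)(3030) = 4.85×10^-16 J.
v = √(2K/m) = 2.21×10^5 m/s.
r = mv/(qB) = (1.99×10^-26)(2.21×10^5) / [(1×1.60×10^-19)(2.06×10^-3)] = 13.3 m.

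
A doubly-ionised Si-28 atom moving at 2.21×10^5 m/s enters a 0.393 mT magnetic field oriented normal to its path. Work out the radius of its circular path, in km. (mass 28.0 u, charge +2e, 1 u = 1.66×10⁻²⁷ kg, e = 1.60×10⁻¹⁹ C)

The magnetic force provides the centripetal force: qvB = mv²/r, so r = mv/(qB).
r = (4.65×10^-26 kg)(2.21×10^5 m/s) / [(2×1.60×10^-19 C)(3.93×10^-4 T)] = 81.7 m.

r ≈ 0.0817 km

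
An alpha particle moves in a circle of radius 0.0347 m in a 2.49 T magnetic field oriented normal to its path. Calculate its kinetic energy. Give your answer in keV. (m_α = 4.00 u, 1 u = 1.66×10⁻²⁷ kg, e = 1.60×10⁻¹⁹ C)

v = qBr/m = (2×1.60×10^-19)(2.49)(0.0347) / (6.64×10^-27) = 4.16×10^6 m/s.
K = ½mv² = 0.5·(6.64×10^-27)·(4.16×10^6)² = 5.76×10^-14 J = 360 keV.

K ≈ 360 keV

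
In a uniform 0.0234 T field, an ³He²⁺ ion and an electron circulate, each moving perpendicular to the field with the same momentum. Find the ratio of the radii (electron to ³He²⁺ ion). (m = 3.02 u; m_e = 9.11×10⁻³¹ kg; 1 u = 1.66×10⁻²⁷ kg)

r = p/(qB) ⇒ at equal p, r ∝ 1/q.
r_{electron}/r_{³He²⁺ ion} = 2.00.

ratio ≈ 2.00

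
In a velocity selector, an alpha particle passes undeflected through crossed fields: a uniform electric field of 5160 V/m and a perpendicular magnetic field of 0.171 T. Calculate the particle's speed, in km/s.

v ≈ 30.2 km/s

For zero net force, qE = qvB, so v = E/B.
v = (5160) / (0.171) = 3.02×10^4 m/s.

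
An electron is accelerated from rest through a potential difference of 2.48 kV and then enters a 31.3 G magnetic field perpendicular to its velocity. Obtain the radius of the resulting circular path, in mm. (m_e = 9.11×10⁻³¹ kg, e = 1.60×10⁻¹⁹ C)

The kinetic energy gained is K = qV = (1×1.60×10^-19)(2480) = 3.97×10^-16 J.
v = √(2K/m) = 2.95×10^7 m/s.
r = mv/(qB) = (9.11×10^-31)(2.95×10^7) / [(1×1.60×10^-19)(3.13×10^-3)] = 0.0537 m.

r ≈ 53.7 mm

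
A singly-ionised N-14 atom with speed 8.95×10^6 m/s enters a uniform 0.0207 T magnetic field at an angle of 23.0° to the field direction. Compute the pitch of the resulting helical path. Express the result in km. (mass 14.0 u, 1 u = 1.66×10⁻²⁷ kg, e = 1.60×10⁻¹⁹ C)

The velocity component along B is v∥ = v cos23.0° = 8.24×10^6 m/s.
The cyclotron period T = 2πm/(qB) = 4.41×10^-5 s is set by m, q, B alone.
Pitch = v∥·T = (8.24×10^6)(4.41×10^-5) = 363 m.

pitch ≈ 0.363 km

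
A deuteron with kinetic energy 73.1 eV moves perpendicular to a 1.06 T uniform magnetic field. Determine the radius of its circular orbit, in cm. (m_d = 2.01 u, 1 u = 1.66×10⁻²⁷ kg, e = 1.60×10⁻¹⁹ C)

Convert the energy: K = 73.1 eV = 1.17×10^-17 J.
v = √(2K/m) = √(2·1.17×10^-17/3.34×10^-27) = 8.37×10^4 m/s.
r = mv/(qB) = (3.34×10^-27)(8.37×10^4) / [(1×1.60×10^-19)(1.06)] = 1.65×10^-3 m.

r ≈ 0.165 cm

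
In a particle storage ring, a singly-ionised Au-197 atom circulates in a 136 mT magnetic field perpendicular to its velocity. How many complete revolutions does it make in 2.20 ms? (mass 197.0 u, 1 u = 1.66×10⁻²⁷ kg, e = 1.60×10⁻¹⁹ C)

N = 23

T = 2πm/(qB) = 2π(3.2702×10^-25) / [(1×1.60×10^-19)(0.136)] = 9.4427×10^-5 s.
N = t/T = 2.20×10^-3 / 9.4427×10^-5 ≈ 23.30, so 23 complete revolutions.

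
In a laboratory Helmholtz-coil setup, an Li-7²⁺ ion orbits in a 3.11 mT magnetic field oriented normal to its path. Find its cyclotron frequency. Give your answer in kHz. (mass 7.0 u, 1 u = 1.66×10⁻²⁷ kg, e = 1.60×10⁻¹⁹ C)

f ≈ 13.6 kHz

f = qB/(2πm) = (2×1.60×10^-19)(3.11×10^-3) / [2π(1.16×10^-26)] = 1.36×10^4 Hz.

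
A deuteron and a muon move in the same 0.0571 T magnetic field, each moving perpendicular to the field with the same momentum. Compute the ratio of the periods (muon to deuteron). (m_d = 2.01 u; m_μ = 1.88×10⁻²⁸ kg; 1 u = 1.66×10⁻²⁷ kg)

ratio ≈ 0.0563

T = 2πm/(qB) is independent of speed, so T₂/T₁ = (m₂/q₂)/(m₁/q₁).
T_{muon}/T_{deuteron} = (1.88×10^-28/1e) / (3.34×10^-27/1e) = 0.0563.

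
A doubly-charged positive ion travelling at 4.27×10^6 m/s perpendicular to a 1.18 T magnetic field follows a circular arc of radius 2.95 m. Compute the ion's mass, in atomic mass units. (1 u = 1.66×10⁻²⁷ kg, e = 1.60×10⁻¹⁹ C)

m ≈ 157 u

qvB = mv²/r ⇒ m = qBr/v.
m = (2×1.60×10^-19)(1.18)(2.95) / (4.27×10^6) = 2.61×10^-25 kg = 157 u.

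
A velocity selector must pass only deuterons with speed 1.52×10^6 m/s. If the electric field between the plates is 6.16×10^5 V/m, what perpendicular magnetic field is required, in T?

B ≈ 0.405 T

qE = qvB ⇒ B = E/v = (6.16×10^5) / (1.52×10^6) = 0.405 T.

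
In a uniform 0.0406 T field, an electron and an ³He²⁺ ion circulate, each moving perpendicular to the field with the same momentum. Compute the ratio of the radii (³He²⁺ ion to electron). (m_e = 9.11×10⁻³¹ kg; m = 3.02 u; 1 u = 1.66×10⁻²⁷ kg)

ratio ≈ 0.500

r = p/(qB) ⇒ at equal p, r ∝ 1/q.
r_{³He²⁺ ion}/r_{electron} = 0.500.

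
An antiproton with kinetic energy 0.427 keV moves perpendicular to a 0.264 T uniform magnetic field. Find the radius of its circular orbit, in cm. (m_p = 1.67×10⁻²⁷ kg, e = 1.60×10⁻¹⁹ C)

r ≈ 1.13 cm

Convert the energy: K = 0.427 keV = 6.83×10^-17 J.
v = √(2K/m) = √(2·6.83×10^-17/1.67×10^-27) = 2.86×10^5 m/s.
r = mv/(qB) = (1.67×10^-27)(2.86×10^5) / [(1×1.60×10^-19)(0.264)] = 0.0113 m.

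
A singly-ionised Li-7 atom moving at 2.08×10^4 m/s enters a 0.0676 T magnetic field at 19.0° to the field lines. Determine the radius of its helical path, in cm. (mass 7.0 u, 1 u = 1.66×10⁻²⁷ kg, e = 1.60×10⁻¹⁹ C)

r ≈ 0.728 cm

Only the perpendicular component v⊥ = v sin19.0° = 6770 m/s is bent by the field.
r = m v⊥ /(qB) = (1.16×10^-26)(6770) / [(1×1.60×10^-19)(0.0676)] = 7.28×10^-3 m.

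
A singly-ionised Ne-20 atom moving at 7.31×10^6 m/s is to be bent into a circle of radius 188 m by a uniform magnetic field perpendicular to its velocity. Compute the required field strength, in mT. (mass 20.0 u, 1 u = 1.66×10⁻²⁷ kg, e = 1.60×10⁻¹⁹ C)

B ≈ 8.07 mT

qvB = mv²/r gives B = mv/(qr).
B = (3.32×10^-26)(7.31×10^6) / [(1×1.60×10^-19)(188)] = 8.07×10^-3 T.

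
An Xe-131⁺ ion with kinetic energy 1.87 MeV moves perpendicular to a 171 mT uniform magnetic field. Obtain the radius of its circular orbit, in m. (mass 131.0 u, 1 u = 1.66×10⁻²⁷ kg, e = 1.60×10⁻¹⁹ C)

r ≈ 13.2 m

Convert the energy: K = 1.87 MeV = 2.99×10^-13 J.
v = √(2K/m) = √(2·2.99×10^-13/2.17×10^-25) = 1.66×10^6 m/s.
r = mv/(qB) = (2.17×10^-25)(1.66×10^6) / [(1×1.60×10^-19)(0.171)] = 13.2 m.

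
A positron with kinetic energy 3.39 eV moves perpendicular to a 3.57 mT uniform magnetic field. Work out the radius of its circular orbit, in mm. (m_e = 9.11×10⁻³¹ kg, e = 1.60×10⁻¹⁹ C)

Convert the energy: K = 3.39 eV = 5.42×10^-19 J.
v = √(2K/m) = √(2·5.42×10^-19/9.11×10^-31) = 1.09×10^6 m/s.
r = mv/(qB) = (9.11×10^-31)(1.09×10^6) / [(1×1.60×10^-19)(3.57×10^-3)] = 1.74×10^-3 m.

r ≈ 1.74 mm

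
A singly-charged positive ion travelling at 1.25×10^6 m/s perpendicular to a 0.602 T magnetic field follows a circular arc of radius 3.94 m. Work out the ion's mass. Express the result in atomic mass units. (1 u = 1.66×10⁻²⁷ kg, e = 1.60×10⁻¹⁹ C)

m ≈ 183 u

qvB = mv²/r ⇒ m = qBr/v.
m = (1×1.60×10^-19)(0.602)(3.94) / (1.25×10^6) = 3.04×10^-25 kg = 183 u.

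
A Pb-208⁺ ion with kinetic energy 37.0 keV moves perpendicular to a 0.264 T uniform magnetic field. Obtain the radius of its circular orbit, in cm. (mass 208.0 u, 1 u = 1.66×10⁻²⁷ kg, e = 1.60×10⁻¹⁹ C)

r ≈ 151 cm

Convert the energy: K = 37.0 keV = 5.92×10^-15 J.
v = √(2K/m) = √(2·5.92×10^-15/3.45×10^-25) = 1.85×10^5 m/s.
r = mv/(qB) = (3.45×10^-25)(1.85×10^5) / [(1×1.60×10^-19)(0.264)] = 1.51 m.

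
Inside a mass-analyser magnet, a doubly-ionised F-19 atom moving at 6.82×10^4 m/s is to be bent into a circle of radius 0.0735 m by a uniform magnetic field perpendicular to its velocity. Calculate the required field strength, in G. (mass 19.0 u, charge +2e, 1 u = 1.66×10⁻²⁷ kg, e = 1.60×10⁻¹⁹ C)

B ≈ 915 G

qvB = mv²/r gives B = mv/(qr).
B = (3.15×10^-26)(6.82×10^4) / [(2×1.60×10^-19)(0.0735)] = 0.0915 T.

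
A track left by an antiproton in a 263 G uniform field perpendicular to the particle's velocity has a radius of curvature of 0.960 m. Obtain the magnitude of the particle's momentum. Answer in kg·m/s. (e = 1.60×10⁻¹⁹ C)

Since qvB = mv²/r, the momentum p = mv = qBr.
p = (1×1.60×10^-19)(0.0263)(0.960) = 4.04×10^-21 kg·m/s.

p ≈ 4.04×10^-21 kg·m/s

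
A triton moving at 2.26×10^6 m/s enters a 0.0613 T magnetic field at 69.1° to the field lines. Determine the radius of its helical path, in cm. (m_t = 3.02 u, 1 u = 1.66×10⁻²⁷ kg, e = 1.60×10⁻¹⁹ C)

Only the perpendicular component v⊥ = v sin69.1° = 2.11×10^6 m/s is bent by the field.
r = m v⊥ /(qB) = (5.01×10^-27)(2.11×10^6) / [(1×1.60×10^-19)(0.0613)] = 1.08 m.

r ≈ 108 cm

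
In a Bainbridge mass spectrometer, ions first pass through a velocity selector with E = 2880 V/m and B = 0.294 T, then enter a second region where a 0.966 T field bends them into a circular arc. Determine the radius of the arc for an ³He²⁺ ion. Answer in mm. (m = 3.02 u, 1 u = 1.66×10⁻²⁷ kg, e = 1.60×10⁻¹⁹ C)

The selector passes v = E/B = 2880/0.294 = 9800 m/s.
In the deflection region, r = mv/(qB₂) = (5.01×10^-27)(9800) / [(2×1.60×10^-19)(0.966)] = 1.59×10^-4 m.

r ≈ 0.159 mm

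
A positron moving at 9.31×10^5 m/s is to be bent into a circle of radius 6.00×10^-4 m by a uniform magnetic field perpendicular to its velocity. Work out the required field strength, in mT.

qvB = mv²/r gives B = mv/(qr).
B = (9.11×10^-31)(9.31×10^5) / [(1×1.60×10^-19)(6.00×10^-4)] = 8.83×10^-3 T.

B ≈ 8.83 mT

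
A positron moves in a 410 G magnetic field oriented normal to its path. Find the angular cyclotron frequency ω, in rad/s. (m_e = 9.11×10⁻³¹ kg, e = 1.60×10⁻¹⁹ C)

ω ≈ 7.20×10^9 rad/s

ω = qB/m = (1×1.60×10^-19)(0.0410) / (9.11×10^-31) = 7.20×10^9 rad/s.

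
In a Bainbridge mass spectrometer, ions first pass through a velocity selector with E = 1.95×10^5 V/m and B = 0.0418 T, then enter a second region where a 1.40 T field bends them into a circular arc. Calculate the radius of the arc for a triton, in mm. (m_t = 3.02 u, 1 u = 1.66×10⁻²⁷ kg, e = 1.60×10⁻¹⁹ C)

r ≈ 104 mm

The selector passes v = E/B = 1.95×10^5/0.0418 = 4.67×10^6 m/s.
In the deflection region, r = mv/(qB₂) = (5.01×10^-27)(4.67×10^6) / [(1×1.60×10^-19)(1.40)] = 0.104 m.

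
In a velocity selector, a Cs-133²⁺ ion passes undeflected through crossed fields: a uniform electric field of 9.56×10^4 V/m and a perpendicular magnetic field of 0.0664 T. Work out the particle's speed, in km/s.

v ≈ 1440 km/s

For zero net force, qE = qvB, so v = E/B.
v = (9.56×10^4) / (0.0664) = 1.44×10^6 m/s.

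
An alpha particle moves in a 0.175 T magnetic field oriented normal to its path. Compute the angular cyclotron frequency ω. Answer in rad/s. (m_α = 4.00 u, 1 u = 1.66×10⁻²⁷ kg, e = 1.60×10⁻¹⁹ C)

ω ≈ 8.43×10^6 rad/s

ω = qB/m = (2×1.60×10^-19)(0.175) / (6.64×10^-27) = 8.43×10^6 rad/s.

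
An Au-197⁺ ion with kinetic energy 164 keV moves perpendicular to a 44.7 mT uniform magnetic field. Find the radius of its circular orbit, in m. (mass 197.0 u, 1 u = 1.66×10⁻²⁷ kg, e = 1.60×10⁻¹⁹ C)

r ≈ 18.3 m

Convert the energy: K = 164 keV = 2.62×10^-14 J.
v = √(2K/m) = √(2·2.62×10^-14/3.27×10^-25) = 4.01×10^5 m/s.
r = mv/(qB) = (3.27×10^-25)(4.01×10^5) / [(1×1.60×10^-19)(0.0447)] = 18.3 m.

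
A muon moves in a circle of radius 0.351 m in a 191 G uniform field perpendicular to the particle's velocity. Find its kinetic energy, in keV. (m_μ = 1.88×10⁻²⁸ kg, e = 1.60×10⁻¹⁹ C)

v = qBr/m = (1×1.60×10^-19)(0.0191)(0.351) / (1.88×10^-28) = 5.71×10^6 m/s.
K = ½mv² = 0.5·(1.88×10^-28)·(5.71×10^6)² = 3.06×10^-15 J = 19.1 keV.

K ≈ 19.1 keV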